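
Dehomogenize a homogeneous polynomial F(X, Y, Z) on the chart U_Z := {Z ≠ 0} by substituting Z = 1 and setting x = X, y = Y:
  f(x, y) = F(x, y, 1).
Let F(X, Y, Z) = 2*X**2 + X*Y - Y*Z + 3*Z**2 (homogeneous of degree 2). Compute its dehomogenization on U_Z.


f(x, y) = 2*x**2 + x*y - y + 3

On U_Z we set Z = 1. Each monomial c·X^i·Y^j·Z^k in F becomes c·x^i·y^j·1^k = c·x^i·y^j.
Substituting Z = 1: F(X, Y, 1) = 2*x**2 + x*y - y + 3.
Note: deg(f) ≤ deg(F) = 2; strict inequality happens when F is divisible by Z (lost terms).


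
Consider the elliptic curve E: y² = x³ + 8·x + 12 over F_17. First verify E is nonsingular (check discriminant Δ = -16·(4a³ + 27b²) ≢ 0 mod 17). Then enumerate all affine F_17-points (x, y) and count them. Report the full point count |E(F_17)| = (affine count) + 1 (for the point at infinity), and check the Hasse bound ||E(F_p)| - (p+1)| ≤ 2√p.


Affine points = {(1, 2), (1, 15), (2, 6), (2, 11), (6, 2), (6, 15), (10, 2), (10, 15), (12, 0), (13, 1), (13, 16)}; affine count = 11; |E(F_17)| = 12.

Discriminant check: Δ ∝ 4a³ + 27b² = 4·8³ + 27·12² = 4·512 + 27·144 ≡ 3 (mod 17). Nonzero ⇒ E is nonsingular.
For each x ∈ F_17, compute rhs = x³ + 8·x + 12 mod 17, then count y ∈ F_17 with y² ≡ rhs.
  x = 0: rhs = 12, matching y values: none (0 points).
  x = 1: rhs = 4, matching y values: 2, 15 (2 points).
  x = 2: rhs = 2, matching y values: 6, 11 (2 points).
  x = 3: rhs = 12, matching y values: none (0 points).
  x = 4: rhs = 6, matching y values: none (0 points).
  x = 5: rhs = 7, matching y values: none (0 points).
  x = 6: rhs = 4, matching y values: 2, 15 (2 points).
  x = 7: rhs = 3, matching y values: none (0 points).
  x = 8: rhs = 10, matching y values: none (0 points).
  x = 9: rhs = 14, matching y values: none (0 points).
  x = 10: rhs = 4, matching y values: 2, 15 (2 points).
  x = 11: rhs = 3, matching y values: none (0 points).
  x = 12: rhs = 0, matching y values: 0 (1 points).
  x = 13: rhs = 1, matching y values: 1, 16 (2 points).
  x = 14: rhs = 12, matching y values: none (0 points).
  x = 15: rhs = 5, matching y values: none (0 points).
  x = 16: rhs = 3, matching y values: none (0 points).
Total affine count: 11.
Full point count |E(F_17)| = 11 + 1 = 12.
Hasse bound: |12 − (17+1)| = |-6| = 6 ≤ 2√17 ≈ 8.2462 ✓.


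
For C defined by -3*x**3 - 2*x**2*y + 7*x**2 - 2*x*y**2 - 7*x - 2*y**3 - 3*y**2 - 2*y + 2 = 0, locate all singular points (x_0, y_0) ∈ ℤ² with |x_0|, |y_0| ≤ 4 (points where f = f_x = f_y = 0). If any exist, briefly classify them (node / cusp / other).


Singular points: {(1, -1)}; classification: cusp.

Compute partial derivatives:
  f_x = -9*x**2 - 4*x*y + 14*x - 2*y**2 - 7.
  f_y = -2*x**2 - 4*x*y - 6*y**2 - 6*y - 2.
Scan x_0 ∈ {−4, ..., 4}. For each x_0, f_y(x_0, y) is a polynomial in y; find its integer roots y ∈ {−4, ..., 4}, then test f_x and f at those candidates.
  x = -4: f_y(-4, y) = -6*y**2 + 10*y - 34; no integer root y with |y| ≤ 4.
  x = -3: f_y(-3, y) = -6*y**2 + 6*y - 20; no integer root y with |y| ≤ 4.
  x = -2: f_y(-2, y) = -6*y**2 + 2*y - 10; no integer root y with |y| ≤ 4.
  x = -1: f_y(-1, y) = -6*y**2 - 2*y - 4; no integer root y with |y| ≤ 4.
  x = 0: f_y(0, y) = -6*y**2 - 6*y - 2; no integer root y with |y| ≤ 4.
  x = 1: f_y(1, y) = -6*y**2 - 10*y - 4; vanishes at y ∈ {-1}. (1, -1): f_x = 0, f = 0 — SINGULAR.
  x = 2: f_y(2, y) = -6*y**2 - 14*y - 10; no integer root y with |y| ≤ 4.
  x = 3: f_y(3, y) = -6*y**2 - 18*y - 20; no integer root y with |y| ≤ 4.
  x = 4: f_y(4, y) = -6*y**2 - 22*y - 34; no integer root y with |y| ≤ 4.
Only singular point on the grid: (1, -1).
Classify: substitute x = 1 + u, y = -1 + v and expand: f = -3*u**3 - 2*u**2*v - 2*u*v**2 - 2*v**3 + v**2.
No constant or linear terms (consistent with a singular point). Quadratic part: v**2. Cubic part: -3*u**3 - 2*u**2*v - 2*u*v**2 - 2*v**3.
The quadratic part v**2 is a perfect square, so there is a single (double) tangent line v = 0, i.e. y = -1. Restricting the cubic part to that line (v = 0) leaves -3*u**3 ≠ 0, so f is not divisible by v and the branch is v² ≈ 3*u**3 to lowest order — this is a cusp.
Classification: cusp.


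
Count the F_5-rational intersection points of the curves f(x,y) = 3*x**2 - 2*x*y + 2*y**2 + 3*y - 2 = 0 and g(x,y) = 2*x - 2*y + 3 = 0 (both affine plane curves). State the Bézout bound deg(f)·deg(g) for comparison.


Common zeros: ∅; count = 0; Bézout bound = 2.

deg(f) = 2, deg(g) = 1, so Bézout bound = 2.
Scan x ∈ F_5. For each x, list the y ∈ F_5 with f(x, y) ≡ 0 and those with g(x, y) ≡ 0 (mod 5); the common zeros in that column are the intersection.
  x = 0: f ≡ 0 at y ∈ {3}; g ≡ 0 at y ∈ {4}; common: ∅.
  x = 1: f ≡ 0 at y ∈ ∅; g ≡ 0 at y ∈ {0}; common: ∅.
  x = 2: f ≡ 0 at y ∈ {0, 3}; g ≡ 0 at y ∈ {1}; common: ∅.
  x = 3: f ≡ 0 at y ∈ {0, 4}; g ≡ 0 at y ∈ {2}; common: ∅.
  x = 4: f ≡ 0 at y ∈ ∅; g ≡ 0 at y ∈ {3}; common: ∅.
Collecting: common zeros = ∅, so the count is 0.
Comparison with the Bézout bound: 0 ≤ 2 = deg(f)·deg(g), as expected for curves with no common component (the affine F_5-count falls short of the bound because intersections may lie at infinity, over extension fields, or carry multiplicity).


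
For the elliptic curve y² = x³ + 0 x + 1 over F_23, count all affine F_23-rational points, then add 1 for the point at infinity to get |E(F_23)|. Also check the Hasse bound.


Affine points = {(0, 1), (0, 22), (1, 5), (1, 18), (2, 3), (2, 20), (10, 9), (10, 14), (12, 2), (12, 21), (13, 6), (13, 17), (14, 10), (14, 13), (15, 8), (15, 15), (16, 7), (16, 16), (19, 11), (19, 12), (21, 4), (21, 19), (22, 0)}; affine count = 23; |E(F_23)| = 24.

Discriminant check: Δ ∝ 4a³ + 27b² = 4·0³ + 27·1² = 4·0 + 27·1 ≡ 4 (mod 23). Nonzero ⇒ E is nonsingular.
For each x ∈ F_23, compute rhs = x³ + 0·x + 1 mod 23, then count y ∈ F_23 with y² ≡ rhs.
  x = 0: rhs = 1, matching y values: 1, 22 (2 points).
  x = 1: rhs = 2, matching y values: 5, 18 (2 points).
  x = 2: rhs = 9, matching y values: 3, 20 (2 points).
  x = 3: rhs = 5, matching y values: none (0 points).
  x = 4: rhs = 19, matching y values: none (0 points).
  x = 5: rhs = 11, matching y values: none (0 points).
  x = 6: rhs = 10, matching y values: none (0 points).
  x = 7: rhs = 22, matching y values: none (0 points).
  x = 8: rhs = 7, matching y values: none (0 points).
  x = 9: rhs = 17, matching y values: none (0 points).
  x = 10: rhs = 12, matching y values: 9, 14 (2 points).
  x = 11: rhs = 21, matching y values: none (0 points).
  x = 12: rhs = 4, matching y values: 2, 21 (2 points).
  x = 13: rhs = 13, matching y values: 6, 17 (2 points).
  x = 14: rhs = 8, matching y values: 10, 13 (2 points).
  x = 15: rhs = 18, matching y values: 8, 15 (2 points).
  x = 16: rhs = 3, matching y values: 7, 16 (2 points).
  x = 17: rhs = 15, matching y values: none (0 points).
  x = 18: rhs = 14, matching y values: none (0 points).
  x = 19: rhs = 6, matching y values: 11, 12 (2 points).
  x = 20: rhs = 20, matching y values: none (0 points).
  x = 21: rhs = 16, matching y values: 4, 19 (2 points).
  x = 22: rhs = 0, matching y values: 0 (1 points).
Total affine count: 23.
Full point count |E(F_23)| = 23 + 1 = 24.
Hasse bound: |24 − (23+1)| = |0| = 0 ≤ 2√23 ≈ 9.5917 ✓.


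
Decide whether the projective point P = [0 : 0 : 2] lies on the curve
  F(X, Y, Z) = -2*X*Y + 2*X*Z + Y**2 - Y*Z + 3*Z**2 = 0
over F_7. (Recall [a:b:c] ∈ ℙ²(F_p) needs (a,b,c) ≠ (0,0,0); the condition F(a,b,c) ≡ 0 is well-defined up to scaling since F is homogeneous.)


F(0,0,2) ≡ 5 (mod 7); P is NOT on the curve.

Evaluate F(0, 0, 2) term-by-term (mod 7).
  -2*X*Y ↦ -2·0·0·1 = 0
  2*X*Z ↦ 2·0·1·2 = 0
  Y**2 ↦ 1·1·0·1 = 0
  -Y*Z ↦ -1·1·0·2 = 0
  3*Z**2 ↦ 3·1·1·4 = 12
Sum: F(0, 0, 2) = (0) + (0) + (0) + (0) + (12) = 12.
Reducing mod 7: 12 ≡ 5 (mod 7).
Since F(a, b, c) ≡ 5 ≠ 0 (mod 7), P does NOT lie on the curve.


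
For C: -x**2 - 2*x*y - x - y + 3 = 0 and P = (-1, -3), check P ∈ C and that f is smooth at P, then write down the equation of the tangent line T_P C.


Tangent line at P: 7*x + y + 10 = 0.

Step 1: f(-1, -3) = 0, so P lies on C.
Step 2: partial derivatives
  f_x(x, y) = -2*x - 2*y - 1, f_y(x, y) = -2*x - 1.
  f_x(P) = 7, f_y(P) = 1 (gradient nonzero, so P is smooth).
Step 3: tangent line at P: 7·(x − -1) + 1·(y − -3) = 0.
Expanding: 7*x + y + 10 = 0.


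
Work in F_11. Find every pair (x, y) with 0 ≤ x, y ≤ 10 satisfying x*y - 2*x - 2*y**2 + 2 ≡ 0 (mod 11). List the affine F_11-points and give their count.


Affine F_11-points: {(0, 1), (0, 10), (1, 0), (1, 6), (4, 4), (4, 9), (5, 3), (5, 5), (6, 7), (10, 8)}; count = 10.

For each of the 121 pairs (x, y) ∈ F_11², evaluate f(x, y) mod 11. Record the zeros.
  x = 0: [0↦2, 1↦0, 2↦5, 3↦6, 4↦3, 5↦7, 6↦7, 7↦3, 8↦6, 9↦5, 10↦0]  zeros at y ∈ {1, 10}
  x = 1: [0↦0, 1↦10, 2↦5, 3↦7, 4↦5, 5↦10, 6↦0, 7↦8, 8↦1, 9↦1, 10↦8]  zeros at y ∈ {0, 6}
  x = 2: [0↦9, 1↦9, 2↦5, 3↦8, 4↦7, 5↦2, 6↦4, 7↦2, 8↦7, 9↦8, 10↦5]  zeros at y ∈ ∅
  x = 3: [0↦7, 1↦8, 2↦5, 3↦9, 4↦9, 5↦5, 6↦8, 7↦7, 8↦2, 9↦4, 10↦2]  zeros at y ∈ ∅
  x = 4: [0↦5, 1↦7, 2↦5, 3↦10, 4↦0, 5↦8, 6↦1, 7↦1, 8↦8, 9↦0, 10↦10]  zeros at y ∈ {4, 9}
  x = 5: [0↦3, 1↦6, 2↦5, 3↦0, 4↦2, 5↦0, 6↦5, 7↦6, 8↦3, 9↦7, 10↦7]  zeros at y ∈ {3, 5}
  x = 6: [0↦1, 1↦5, 2↦5, 3↦1, 4↦4, 5↦3, 6↦9, 7↦0, 8↦9, 9↦3, 10↦4]  zeros at y ∈ {7}
  x = 7: [0↦10, 1↦4, 2↦5, 3↦2, 4↦6, 5↦6, 6↦2, 7↦5, 8↦4, 9↦10, 10↦1]  zeros at y ∈ ∅
  x = 8: [0↦8, 1↦3, 2↦5, 3↦3, 4↦8, 5↦9, 6↦6, 7↦10, 8↦10, 9↦6, 10↦9]  zeros at y ∈ ∅
  x = 9: [0↦6, 1↦2, 2↦5, 3↦4, 4↦10, 5↦1, 6↦10, 7↦4, 8↦5, 9↦2, 10↦6]  zeros at y ∈ ∅
  x = 10: [0↦4, 1↦1, 2↦5, 3↦5, 4↦1, 5↦4, 6↦3, 7↦9, 8↦0, 9↦9, 10↦3]  zeros at y ∈ {8}
Collecting zeros: affine points = {(0, 1), (0, 10), (1, 0), (1, 6), (4, 4), (4, 9), (5, 3), (5, 5), (6, 7), (10, 8)}.
Total count |C(F_11)_aff| = 10.


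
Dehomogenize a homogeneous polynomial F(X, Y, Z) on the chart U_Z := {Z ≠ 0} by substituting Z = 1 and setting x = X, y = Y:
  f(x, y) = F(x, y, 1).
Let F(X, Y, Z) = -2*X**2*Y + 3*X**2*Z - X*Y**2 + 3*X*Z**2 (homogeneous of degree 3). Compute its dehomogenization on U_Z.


f(x, y) = -2*x**2*y + 3*x**2 - x*y**2 + 3*x

On U_Z we set Z = 1. Each monomial c·X^i·Y^j·Z^k in F becomes c·x^i·y^j·1^k = c·x^i·y^j.
Substituting Z = 1: F(X, Y, 1) = -2*x**2*y + 3*x**2 - x*y**2 + 3*x.
Note: deg(f) ≤ deg(F) = 3; strict inequality happens when F is divisible by Z (lost terms).


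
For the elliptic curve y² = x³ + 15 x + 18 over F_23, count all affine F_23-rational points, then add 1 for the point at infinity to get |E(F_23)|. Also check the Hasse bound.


Affine points = {(0, 8), (0, 15), (4, 2), (4, 21), (6, 5), (6, 18), (7, 11), (7, 12), (8, 11), (8, 12), (9, 10), (9, 13), (10, 8), (10, 15), (13, 8), (13, 15), (18, 5), (18, 18), (19, 3), (19, 20), (21, 7), (21, 16), (22, 5), (22, 18)}; affine count = 24; |E(F_23)| = 25.

Discriminant check: Δ ∝ 4a³ + 27b² = 4·15³ + 27·18² = 4·3375 + 27·324 ≡ 7 (mod 23). Nonzero ⇒ E is nonsingular.
For each x ∈ F_23, compute rhs = x³ + 15·x + 18 mod 23, then count y ∈ F_23 with y² ≡ rhs.
  x = 0: rhs = 18, matching y values: 8, 15 (2 points).
  x = 1: rhs = 11, matching y values: none (0 points).
  x = 2: rhs = 10, matching y values: none (0 points).
  x = 3: rhs = 21, matching y values: none (0 points).
  x = 4: rhs = 4, matching y values: 2, 21 (2 points).
  x = 5: rhs = 11, matching y values: none (0 points).
  x = 6: rhs = 2, matching y values: 5, 18 (2 points).
  x = 7: rhs = 6, matching y values: 11, 12 (2 points).
  x = 8: rhs = 6, matching y values: 11, 12 (2 points).
  x = 9: rhs = 8, matching y values: 10, 13 (2 points).
  x = 10: rhs = 18, matching y values: 8, 15 (2 points).
  x = 11: rhs = 19, matching y values: none (0 points).
  x = 12: rhs = 17, matching y values: none (0 points).
  x = 13: rhs = 18, matching y values: 8, 15 (2 points).
  x = 14: rhs = 5, matching y values: none (0 points).
  x = 15: rhs = 7, matching y values: none (0 points).
  x = 16: rhs = 7, matching y values: none (0 points).
  x = 17: rhs = 11, matching y values: none (0 points).
  x = 18: rhs = 2, matching y values: 5, 18 (2 points).
  x = 19: rhs = 9, matching y values: 3, 20 (2 points).
  x = 20: rhs = 15, matching y values: none (0 points).
  x = 21: rhs = 3, matching y values: 7, 16 (2 points).
  x = 22: rhs = 2, matching y values: 5, 18 (2 points).
Total affine count: 24.
Full point count |E(F_23)| = 24 + 1 = 25.
Hasse bound: |25 − (23+1)| = |1| = 1 ≤ 2√23 ≈ 9.5917 ✓.


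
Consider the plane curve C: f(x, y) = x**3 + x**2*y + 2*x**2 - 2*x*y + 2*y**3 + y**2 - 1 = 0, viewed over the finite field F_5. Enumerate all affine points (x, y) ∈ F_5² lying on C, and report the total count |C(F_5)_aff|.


Affine F_5-points: {(1, 2), (2, 0), (2, 2), (3, 1), (3, 2), (3, 4), (4, 0)}; count = 7.

For each of the 25 pairs (x, y) ∈ F_5², evaluate f(x, y) mod 5. Record the zeros.
  x = 0: [0↦4, 1↦2, 2↦4, 3↦2, 4↦3]  zeros at y ∈ ∅
  x = 1: [0↦2, 1↦4, 2↦0, 3↦2, 4↦2]  zeros at y ∈ {2}
  x = 2: [0↦0, 1↦3, 2↦0, 3↦3, 4↦4]  zeros at y ∈ {0, 2}
  x = 3: [0↦4, 1↦0, 2↦0, 3↦1, 4↦0]  zeros at y ∈ {1, 2, 4}
  x = 4: [0↦0, 1↦1, 2↦1, 3↦2, 4↦1]  zeros at y ∈ {0}
Collecting zeros: affine points = {(1, 2), (2, 0), (2, 2), (3, 1), (3, 2), (3, 4), (4, 0)}.
Total count |C(F_5)_aff| = 7.


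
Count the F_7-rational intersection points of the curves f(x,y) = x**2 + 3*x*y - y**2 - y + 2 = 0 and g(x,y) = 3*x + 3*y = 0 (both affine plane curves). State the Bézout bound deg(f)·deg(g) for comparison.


Common zeros: {(1, 6), (4, 3)}; count = 2; Bézout bound = 2.

deg(f) = 2, deg(g) = 1, so Bézout bound = 2.
Scan x ∈ F_7. For each x, list the y ∈ F_7 with f(x, y) ≡ 0 and those with g(x, y) ≡ 0 (mod 7); the common zeros in that column are the intersection.
  x = 0: f ≡ 0 at y ∈ {1, 5}; g ≡ 0 at y ∈ {0}; common: ∅.
  x = 1: f ≡ 0 at y ∈ {3, 6}; g ≡ 0 at y ∈ {6}; common: {6}.
  x = 2: f ≡ 0 at y ∈ {6}; g ≡ 0 at y ∈ {5}; common: ∅.
  x = 3: f ≡ 0 at y ∈ ∅; g ≡ 0 at y ∈ {4}; common: ∅.
  x = 4: f ≡ 0 at y ∈ {1, 3}; g ≡ 0 at y ∈ {3}; common: {3}.
  x = 5: f ≡ 0 at y ∈ ∅; g ≡ 0 at y ∈ {2}; common: ∅.
  x = 6: f ≡ 0 at y ∈ {5}; g ≡ 0 at y ∈ {1}; common: ∅.
Collecting: common zeros = {(1, 6), (4, 3)}, so the count is 2.
Comparison with the Bézout bound: 2 ≤ 2 = deg(f)·deg(g), as expected for curves with no common component (the bound is attained).


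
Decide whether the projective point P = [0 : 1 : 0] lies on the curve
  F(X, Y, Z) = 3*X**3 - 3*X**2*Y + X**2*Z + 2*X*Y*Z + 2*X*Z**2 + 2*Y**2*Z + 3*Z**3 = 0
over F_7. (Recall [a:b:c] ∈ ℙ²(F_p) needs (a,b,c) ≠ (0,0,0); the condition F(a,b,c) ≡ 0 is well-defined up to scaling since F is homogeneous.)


F(0,1,0) ≡ 0 (mod 7); P is on the curve.

Evaluate F(0, 1, 0) term-by-term (mod 7).
  3*X**3 ↦ 3·0·1·1 = 0
  -3*X**2*Y ↦ -3·0·1·1 = 0
  X**2*Z ↦ 1·0·1·0 = 0
  2*X*Y*Z ↦ 2·0·1·0 = 0
  2*X*Z**2 ↦ 2·0·1·0 = 0
  2*Y**2*Z ↦ 2·1·1·0 = 0
  3*Z**3 ↦ 3·1·1·0 = 0
Sum: F(0, 1, 0) = (0) + (0) + (0) + (0) + (0) + (0) + (0) = 0.
Reducing mod 7: 0 ≡ 0 (mod 7).
Since F(a, b, c) ≡ 0 (mod 7), P lies on the curve.


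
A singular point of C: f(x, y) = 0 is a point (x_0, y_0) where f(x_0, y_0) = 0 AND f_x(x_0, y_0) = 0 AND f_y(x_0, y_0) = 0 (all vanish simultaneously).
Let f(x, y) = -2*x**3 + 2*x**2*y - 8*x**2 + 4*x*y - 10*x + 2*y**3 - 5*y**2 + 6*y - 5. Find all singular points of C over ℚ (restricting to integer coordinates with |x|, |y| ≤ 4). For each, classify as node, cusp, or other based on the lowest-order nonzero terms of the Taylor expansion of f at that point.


Singular points: {(-1, 1)}; classification: cusp.

Compute partial derivatives:
  f_x = -6*x**2 + 4*x*y - 16*x + 4*y - 10.
  f_y = 2*x**2 + 4*x + 6*y**2 - 10*y + 6.
Scan x_0 ∈ {−4, ..., 4}. For each x_0, f_y(x_0, y) is a polynomial in y; find its integer roots y ∈ {−4, ..., 4}, then test f_x and f at those candidates.
  x = -4: f_y(-4, y) = 6*y**2 - 10*y + 22; no integer root y with |y| ≤ 4.
  x = -3: f_y(-3, y) = 6*y**2 - 10*y + 12; no integer root y with |y| ≤ 4.
  x = -2: f_y(-2, y) = 6*y**2 - 10*y + 6; no integer root y with |y| ≤ 4.
  x = -1: f_y(-1, y) = 6*y**2 - 10*y + 4; vanishes at y ∈ {1}. (-1, 1): f_x = 0, f = 0 — SINGULAR.
  x = 0: f_y(0, y) = 6*y**2 - 10*y + 6; no integer root y with |y| ≤ 4.
  x = 1: f_y(1, y) = 6*y**2 - 10*y + 12; no integer root y with |y| ≤ 4.
  x = 2: f_y(2, y) = 6*y**2 - 10*y + 22; no integer root y with |y| ≤ 4.
  x = 3: f_y(3, y) = 6*y**2 - 10*y + 36; no integer root y with |y| ≤ 4.
  x = 4: f_y(4, y) = 6*y**2 - 10*y + 54; no integer root y with |y| ≤ 4.
Only singular point on the grid: (-1, 1).
Classify: substitute x = -1 + u, y = 1 + v and expand: f = -2*u**3 + 2*u**2*v + 2*v**3 + v**2.
No constant or linear terms (consistent with a singular point). Quadratic part: v**2. Cubic part: -2*u**3 + 2*u**2*v + 2*v**3.
The quadratic part v**2 is a perfect square, so there is a single (double) tangent line v = 0, i.e. y = 1. Restricting the cubic part to that line (v = 0) leaves -2*u**3 ≠ 0, so f is not divisible by v and the branch is v² ≈ 2*u**3 to lowest order — this is a cusp.
Classification: cusp.


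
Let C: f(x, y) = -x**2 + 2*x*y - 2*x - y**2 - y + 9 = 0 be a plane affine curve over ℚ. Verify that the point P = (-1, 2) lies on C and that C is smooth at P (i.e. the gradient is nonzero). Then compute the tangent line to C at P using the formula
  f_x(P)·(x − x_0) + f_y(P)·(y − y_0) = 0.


Tangent line at P: 4*x - 7*y + 18 = 0.

Step 1: f(-1, 2) = 0, so P lies on C.
Step 2: partial derivatives
  f_x(x, y) = -2*x + 2*y - 2, f_y(x, y) = 2*x - 2*y - 1.
  f_x(P) = 4, f_y(P) = -7 (gradient nonzero, so P is smooth).
Step 3: tangent line at P: 4·(x − -1) + -7·(y − 2) = 0.
Expanding: 4*x - 7*y + 18 = 0.


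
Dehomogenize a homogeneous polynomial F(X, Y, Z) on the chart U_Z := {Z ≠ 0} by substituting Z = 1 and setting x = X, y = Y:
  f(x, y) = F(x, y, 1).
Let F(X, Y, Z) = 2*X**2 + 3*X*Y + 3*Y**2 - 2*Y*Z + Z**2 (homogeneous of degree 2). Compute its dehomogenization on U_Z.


f(x, y) = 2*x**2 + 3*x*y + 3*y**2 - 2*y + 1

On U_Z we set Z = 1. Each monomial c·X^i·Y^j·Z^k in F becomes c·x^i·y^j·1^k = c·x^i·y^j.
Substituting Z = 1: F(X, Y, 1) = 2*x**2 + 3*x*y + 3*y**2 - 2*y + 1.
Note: deg(f) ≤ deg(F) = 2; strict inequality happens when F is divisible by Z (lost terms).


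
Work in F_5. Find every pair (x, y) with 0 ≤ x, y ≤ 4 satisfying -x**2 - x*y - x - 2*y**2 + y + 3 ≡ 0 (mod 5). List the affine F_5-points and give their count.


Affine F_5-points: {(0, 4)}; count = 1.

For each of the 25 pairs (x, y) ∈ F_5², evaluate f(x, y) mod 5. Record the zeros.
  x = 0: [0↦3, 1↦2, 2↦2, 3↦3, 4↦0]  zeros at y ∈ {4}
  x = 1: [0↦1, 1↦4, 2↦3, 3↦3, 4↦4]  zeros at y ∈ ∅
  x = 2: [0↦2, 1↦4, 2↦2, 3↦1, 4↦1]  zeros at y ∈ ∅
  x = 3: [0↦1, 1↦2, 2↦4, 3↦2, 4↦1]  zeros at y ∈ ∅
  x = 4: [0↦3, 1↦3, 2↦4, 3↦1, 4↦4]  zeros at y ∈ ∅
Collecting zeros: affine points = {(0, 4)}.
Total count |C(F_5)_aff| = 1.


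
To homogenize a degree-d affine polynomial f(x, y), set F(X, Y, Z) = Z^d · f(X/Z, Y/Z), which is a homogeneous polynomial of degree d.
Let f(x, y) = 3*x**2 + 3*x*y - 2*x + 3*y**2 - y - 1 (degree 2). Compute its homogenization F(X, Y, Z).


F(X, Y, Z) = 3*X**2 + 3*X*Y - 2*X*Z + 3*Y**2 - Y*Z - Z**2

deg(f) = 2.
Substitute x = X/Z, y = Y/Z into f, then multiply by Z^2.
  monomial 3·x^2·y^0 ↦ 3·X^2·Y^0·Z^0.
  monomial 3·x^1·y^1 ↦ 3·X^1·Y^1·Z^0.
  monomial -2·x^1·y^0 ↦ -2·X^1·Y^0·Z^1.
  monomial 3·x^0·y^2 ↦ 3·X^0·Y^2·Z^0.
  monomial -1·x^0·y^1 ↦ -1·X^0·Y^1·Z^1.
  monomial -1·x^0·y^0 ↦ -1·X^0·Y^0·Z^2.
Collecting: F(X, Y, Z) = 3*X**2 + 3*X*Y - 2*X*Z + 3*Y**2 - Y*Z - Z**2.


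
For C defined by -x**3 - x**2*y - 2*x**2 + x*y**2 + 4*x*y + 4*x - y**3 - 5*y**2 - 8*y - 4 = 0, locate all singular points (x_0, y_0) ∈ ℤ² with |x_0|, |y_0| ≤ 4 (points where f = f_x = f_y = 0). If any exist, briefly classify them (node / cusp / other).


Singular points: {(0, -2)}; classification: cusp.

Compute partial derivatives:
  f_x = -3*x**2 - 2*x*y - 4*x + y**2 + 4*y + 4.
  f_y = -x**2 + 2*x*y + 4*x - 3*y**2 - 10*y - 8.
Scan x_0 ∈ {−4, ..., 4}. For each x_0, f_y(x_0, y) is a polynomial in y; find its integer roots y ∈ {−4, ..., 4}, then test f_x and f at those candidates.
  x = -4: f_y(-4, y) = -3*y**2 - 18*y - 40; no integer root y with |y| ≤ 4.
  x = -3: f_y(-3, y) = -3*y**2 - 16*y - 29; no integer root y with |y| ≤ 4.
  x = -2: f_y(-2, y) = -3*y**2 - 14*y - 20; no integer root y with |y| ≤ 4.
  x = -1: f_y(-1, y) = -3*y**2 - 12*y - 13; no integer root y with |y| ≤ 4.
  x = 0: f_y(0, y) = -3*y**2 - 10*y - 8; vanishes at y ∈ {-2}. (0, -2): f_x = 0, f = 0 — SINGULAR.
  x = 1: f_y(1, y) = -3*y**2 - 8*y - 5; vanishes at y ∈ {-1}. (1, -1): f_x = -4 ≠ 0.
  x = 2: f_y(2, y) = -3*y**2 - 6*y - 4; no integer root y with |y| ≤ 4.
  x = 3: f_y(3, y) = -3*y**2 - 4*y - 5; no integer root y with |y| ≤ 4.
  x = 4: f_y(4, y) = -3*y**2 - 2*y - 8; no integer root y with |y| ≤ 4.
Only singular point on the grid: (0, -2).
Classify: substitute x = 0 + u, y = -2 + v and expand: f = -u**3 - u**2*v + u*v**2 - v**3 + v**2.
No constant or linear terms (consistent with a singular point). Quadratic part: v**2. Cubic part: -u**3 - u**2*v + u*v**2 - v**3.
The quadratic part v**2 is a perfect square, so there is a single (double) tangent line v = 0, i.e. y = -2. Restricting the cubic part to that line (v = 0) leaves -u**3 ≠ 0, so f is not divisible by v and the branch is v² ≈ u**3 to lowest order — this is a cusp.
Classification: cusp.


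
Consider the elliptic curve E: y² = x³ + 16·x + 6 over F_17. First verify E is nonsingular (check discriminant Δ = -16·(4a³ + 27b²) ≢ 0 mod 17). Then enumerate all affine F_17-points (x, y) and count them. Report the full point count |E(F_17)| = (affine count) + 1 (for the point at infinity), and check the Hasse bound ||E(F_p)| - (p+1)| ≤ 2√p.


Affine points = {(3, 8), (3, 9), (4, 7), (4, 10), (7, 6), (7, 11), (8, 0), (11, 0), (14, 4), (14, 13), (15, 0)}; affine count = 11; |E(F_17)| = 12.

Discriminant check: Δ ∝ 4a³ + 27b² = 4·16³ + 27·6² = 4·4096 + 27·36 ≡ 16 (mod 17). Nonzero ⇒ E is nonsingular.
For each x ∈ F_17, compute rhs = x³ + 16·x + 6 mod 17, then count y ∈ F_17 with y² ≡ rhs.
  x = 0: rhs = 6, matching y values: none (0 points).
  x = 1: rhs = 6, matching y values: none (0 points).
  x = 2: rhs = 12, matching y values: none (0 points).
  x = 3: rhs = 13, matching y values: 8, 9 (2 points).
  x = 4: rhs = 15, matching y values: 7, 10 (2 points).
  x = 5: rhs = 7, matching y values: none (0 points).
  x = 6: rhs = 12, matching y values: none (0 points).
  x = 7: rhs = 2, matching y values: 6, 11 (2 points).
  x = 8: rhs = 0, matching y values: 0 (1 points).
  x = 9: rhs = 12, matching y values: none (0 points).
  x = 10: rhs = 10, matching y values: none (0 points).
  x = 11: rhs = 0, matching y values: 0 (1 points).
  x = 12: rhs = 5, matching y values: none (0 points).
  x = 13: rhs = 14, matching y values: none (0 points).
  x = 14: rhs = 16, matching y values: 4, 13 (2 points).
  x = 15: rhs = 0, matching y values: 0 (1 points).
  x = 16: rhs = 6, matching y values: none (0 points).
Total affine count: 11.
Full point count |E(F_17)| = 11 + 1 = 12.
Hasse bound: |12 − (17+1)| = |-6| = 6 ≤ 2√17 ≈ 8.2462 ✓.


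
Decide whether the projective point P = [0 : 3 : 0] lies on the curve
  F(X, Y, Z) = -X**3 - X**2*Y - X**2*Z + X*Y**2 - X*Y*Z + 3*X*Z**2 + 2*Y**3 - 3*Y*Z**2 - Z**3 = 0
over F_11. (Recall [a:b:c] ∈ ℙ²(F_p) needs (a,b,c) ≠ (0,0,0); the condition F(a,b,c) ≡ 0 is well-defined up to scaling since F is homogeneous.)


F(0,3,0) ≡ 10 (mod 11); P is NOT on the curve.

Evaluate F(0, 3, 0) term-by-term (mod 11).
  -X**3 ↦ -1·0·1·1 = 0
  -X**2*Y ↦ -1·0·3·1 = 0
  -X**2*Z ↦ -1·0·1·0 = 0
  X*Y**2 ↦ 1·0·9·1 = 0
  -X*Y*Z ↦ -1·0·3·0 = 0
  3*X*Z**2 ↦ 3·0·1·0 = 0
  2*Y**3 ↦ 2·1·27·1 = 54
  -3*Y*Z**2 ↦ -3·1·3·0 = 0
  -Z**3 ↦ -1·1·1·0 = 0
Sum: F(0, 3, 0) = (0) + (0) + (0) + (0) + (0) + (0) + (54) + (0) + (0) = 54.
Reducing mod 11: 54 ≡ 10 (mod 11).
Since F(a, b, c) ≡ 10 ≠ 0 (mod 11), P does NOT lie on the curve.


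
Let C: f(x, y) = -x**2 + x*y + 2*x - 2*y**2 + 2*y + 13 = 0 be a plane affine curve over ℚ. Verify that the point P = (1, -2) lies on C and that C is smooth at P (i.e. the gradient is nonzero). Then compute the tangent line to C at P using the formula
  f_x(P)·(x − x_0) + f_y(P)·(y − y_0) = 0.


Tangent line at P: -2*x + 11*y + 24 = 0.

Step 1: f(1, -2) = 0, so P lies on C.
Step 2: partial derivatives
  f_x(x, y) = -2*x + y + 2, f_y(x, y) = x - 4*y + 2.
  f_x(P) = -2, f_y(P) = 11 (gradient nonzero, so P is smooth).
Step 3: tangent line at P: -2·(x − 1) + 11·(y − -2) = 0.
Expanding: -2*x + 11*y + 24 = 0.


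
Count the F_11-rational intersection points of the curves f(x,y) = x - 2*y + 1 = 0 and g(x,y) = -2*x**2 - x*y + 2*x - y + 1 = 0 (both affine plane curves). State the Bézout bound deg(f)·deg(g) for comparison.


Common zeros: ∅; count = 0; Bézout bound = 2.

deg(f) = 1, deg(g) = 2, so Bézout bound = 2.
Scan x ∈ F_11. For each x, list the y ∈ F_11 with f(x, y) ≡ 0 and those with g(x, y) ≡ 0 (mod 11); the common zeros in that column are the intersection.
  x = 0: f ≡ 0 at y ∈ {6}; g ≡ 0 at y ∈ {1}; common: ∅.
  x = 1: f ≡ 0 at y ∈ {1}; g ≡ 0 at y ∈ {6}; common: ∅.
  x = 2: f ≡ 0 at y ∈ {7}; g ≡ 0 at y ∈ {10}; common: ∅.
  x = 3: f ≡ 0 at y ∈ {2}; g ≡ 0 at y ∈ {0}; common: ∅.
  x = 4: f ≡ 0 at y ∈ {8}; g ≡ 0 at y ∈ {2}; common: ∅.
  x = 5: f ≡ 0 at y ∈ {3}; g ≡ 0 at y ∈ {10}; common: ∅.
  x = 6: f ≡ 0 at y ∈ {9}; g ≡ 0 at y ∈ {1}; common: ∅.
  x = 7: f ≡ 0 at y ∈ {4}; g ≡ 0 at y ∈ {2}; common: ∅.
  x = 8: f ≡ 0 at y ∈ {10}; g ≡ 0 at y ∈ {6}; common: ∅.
  x = 9: f ≡ 0 at y ∈ {5}; g ≡ 0 at y ∈ {0}; common: ∅.
  x = 10: f ≡ 0 at y ∈ {0}; g ≡ 0 at y ∈ ∅; common: ∅.
Collecting: common zeros = ∅, so the count is 0.
Comparison with the Bézout bound: 0 ≤ 2 = deg(f)·deg(g), as expected for curves with no common component (the affine F_11-count falls short of the bound because intersections may lie at infinity, over extension fields, or carry multiplicity).


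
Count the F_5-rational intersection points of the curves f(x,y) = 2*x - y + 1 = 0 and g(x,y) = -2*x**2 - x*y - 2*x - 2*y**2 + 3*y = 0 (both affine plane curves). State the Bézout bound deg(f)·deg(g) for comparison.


Common zeros: ∅; count = 0; Bézout bound = 2.

deg(f) = 1, deg(g) = 2, so Bézout bound = 2.
Scan x ∈ F_5. For each x, list the y ∈ F_5 with f(x, y) ≡ 0 and those with g(x, y) ≡ 0 (mod 5); the common zeros in that column are the intersection.
  x = 0: f ≡ 0 at y ∈ {1}; g ≡ 0 at y ∈ {0, 4}; common: ∅.
  x = 1: f ≡ 0 at y ∈ {3}; g ≡ 0 at y ∈ ∅; common: ∅.
  x = 2: f ≡ 0 at y ∈ {0}; g ≡ 0 at y ∈ {4}; common: ∅.
  x = 3: f ≡ 0 at y ∈ {2}; g ≡ 0 at y ∈ ∅; common: ∅.
  x = 4: f ≡ 0 at y ∈ {4}; g ≡ 0 at y ∈ {0, 2}; common: ∅.
Collecting: common zeros = ∅, so the count is 0.
Comparison with the Bézout bound: 0 ≤ 2 = deg(f)·deg(g), as expected for curves with no common component (the affine F_5-count falls short of the bound because intersections may lie at infinity, over extension fields, or carry multiplicity).


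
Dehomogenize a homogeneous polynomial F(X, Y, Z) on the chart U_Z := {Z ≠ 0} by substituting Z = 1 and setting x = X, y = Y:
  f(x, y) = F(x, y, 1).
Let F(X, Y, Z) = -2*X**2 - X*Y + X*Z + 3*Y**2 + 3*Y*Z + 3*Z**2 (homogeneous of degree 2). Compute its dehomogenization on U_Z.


f(x, y) = -2*x**2 - x*y + x + 3*y**2 + 3*y + 3

On U_Z we set Z = 1. Each monomial c·X^i·Y^j·Z^k in F becomes c·x^i·y^j·1^k = c·x^i·y^j.
Substituting Z = 1: F(X, Y, 1) = -2*x**2 - x*y + x + 3*y**2 + 3*y + 3.
Note: deg(f) ≤ deg(F) = 2; strict inequality happens when F is divisible by Z (lost terms).


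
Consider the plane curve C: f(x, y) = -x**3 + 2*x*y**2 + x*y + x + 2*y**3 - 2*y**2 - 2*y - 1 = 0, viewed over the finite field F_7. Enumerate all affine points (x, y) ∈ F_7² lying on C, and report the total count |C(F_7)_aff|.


Affine F_7-points: {(0, 5), (1, 1), (2, 0), (2, 6), (5, 3), (5, 4), (6, 2)}; count = 7.

For each of the 49 pairs (x, y) ∈ F_7², evaluate f(x, y) mod 7. Record the zeros.
  x = 0: [0↦6, 1↦4, 2↦3, 3↦1, 4↦3, 5↦0, 6↦4]  zeros at y ∈ {5}
  x = 1: [0↦6, 1↦0, 2↦6, 3↦1, 4↦4, 5↦6, 6↦5]  zeros at y ∈ {1}
  x = 2: [0↦0, 1↦4, 2↦3, 3↦2, 4↦6, 5↦6, 6↦0]  zeros at y ∈ {0, 6}
  x = 3: [0↦3, 1↦3, 2↦2, 3↦5, 4↦3, 5↦1, 6↦4]  zeros at y ∈ ∅
  x = 4: [0↦2, 1↦5, 2↦4, 3↦4, 4↦3, 5↦6, 6↦4]  zeros at y ∈ ∅
  x = 5: [0↦5, 1↦4, 2↦3, 3↦0, 4↦0, 5↦1, 6↦1]  zeros at y ∈ {3, 4}
  x = 6: [0↦6, 1↦1, 2↦0, 3↦1, 4↦2, 5↦1, 6↦3]  zeros at y ∈ {2}
Collecting zeros: affine points = {(0, 5), (1, 1), (2, 0), (2, 6), (5, 3), (5, 4), (6, 2)}.
Total count |C(F_7)_aff| = 7.


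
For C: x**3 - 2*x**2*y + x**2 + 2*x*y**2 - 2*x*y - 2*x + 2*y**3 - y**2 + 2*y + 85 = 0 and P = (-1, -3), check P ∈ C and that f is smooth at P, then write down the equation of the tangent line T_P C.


Tangent line at P: 11*x + 74*y + 233 = 0.

Step 1: f(-1, -3) = 0, so P lies on C.
Step 2: partial derivatives
  f_x(x, y) = 3*x**2 - 4*x*y + 2*x + 2*y**2 - 2*y - 2, f_y(x, y) = -2*x**2 + 4*x*y - 2*x + 6*y**2 - 2*y + 2.
  f_x(P) = 11, f_y(P) = 74 (gradient nonzero, so P is smooth).
Step 3: tangent line at P: 11·(x − -1) + 74·(y − -3) = 0.
Expanding: 11*x + 74*y + 233 = 0.


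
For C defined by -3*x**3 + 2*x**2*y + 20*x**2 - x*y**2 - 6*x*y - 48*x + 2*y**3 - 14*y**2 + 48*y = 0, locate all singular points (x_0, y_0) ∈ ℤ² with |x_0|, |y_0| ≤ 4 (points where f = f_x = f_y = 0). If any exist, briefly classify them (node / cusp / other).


Singular points: {(3, 3)}; classification: node.

Compute partial derivatives:
  f_x = -9*x**2 + 4*x*y + 40*x - y**2 - 6*y - 48.
  f_y = 2*x**2 - 2*x*y - 6*x + 6*y**2 - 28*y + 48.
Scan x_0 ∈ {−4, ..., 4}. For each x_0, f_y(x_0, y) is a polynomial in y; find its integer roots y ∈ {−4, ..., 4}, then test f_x and f at those candidates.
  x = -4: f_y(-4, y) = 6*y**2 - 20*y + 104; no integer root y with |y| ≤ 4.
  x = -3: f_y(-3, y) = 6*y**2 - 22*y + 84; no integer root y with |y| ≤ 4.
  x = -2: f_y(-2, y) = 6*y**2 - 24*y + 68; no integer root y with |y| ≤ 4.
  x = -1: f_y(-1, y) = 6*y**2 - 26*y + 56; no integer root y with |y| ≤ 4.
  x = 0: f_y(0, y) = 6*y**2 - 28*y + 48; no integer root y with |y| ≤ 4.
  x = 1: f_y(1, y) = 6*y**2 - 30*y + 44; no integer root y with |y| ≤ 4.
  x = 2: f_y(2, y) = 6*y**2 - 32*y + 44; no integer root y with |y| ≤ 4.
  x = 3: f_y(3, y) = 6*y**2 - 34*y + 48; vanishes at y ∈ {3}. (3, 3): f_x = 0, f = 0 — SINGULAR.
  x = 4: f_y(4, y) = 6*y**2 - 36*y + 56; no integer root y with |y| ≤ 4.
Only singular point on the grid: (3, 3).
Classify: substitute x = 3 + u, y = 3 + v and expand: f = -3*u**3 + 2*u**2*v - u**2 - u*v**2 + 2*v**3 + v**2.
No constant or linear terms (consistent with a singular point). Quadratic part: -u**2 + v**2. Cubic part: -3*u**3 + 2*u**2*v - u*v**2 + 2*v**3.
The quadratic part v**2 - u**2 = (v − u)(v + u) splits into two distinct linear factors, so there are two distinct tangent lines y − 3 = ±(x − 3) — this is a node (ordinary double point).
Classification: node.


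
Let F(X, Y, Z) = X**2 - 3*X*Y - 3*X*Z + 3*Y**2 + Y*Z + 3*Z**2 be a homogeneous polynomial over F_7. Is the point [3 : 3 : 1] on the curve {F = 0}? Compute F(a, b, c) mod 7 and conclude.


F(3,3,1) ≡ 6 (mod 7); P is NOT on the curve.

Evaluate F(3, 3, 1) term-by-term (mod 7).
  X**2 ↦ 1·9·1·1 = 9
  -3*X*Y ↦ -3·3·3·1 = -27
  -3*X*Z ↦ -3·3·1·1 = -9
  3*Y**2 ↦ 3·1·9·1 = 27
  Y*Z ↦ 1·1·3·1 = 3
  3*Z**2 ↦ 3·1·1·1 = 3
Sum: F(3, 3, 1) = (9) + (-27) + (-9) + (27) + (3) + (3) = 6.
Reducing mod 7: 6 ≡ 6 (mod 7).
Since F(a, b, c) ≡ 6 ≠ 0 (mod 7), P does NOT lie on the curve.


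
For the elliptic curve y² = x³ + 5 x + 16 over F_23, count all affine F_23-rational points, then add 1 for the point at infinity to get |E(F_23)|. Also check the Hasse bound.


Affine points = {(0, 4), (0, 19), (3, 9), (3, 14), (4, 10), (4, 13), (6, 3), (6, 20), (7, 7), (7, 16), (8, 4), (8, 19), (9, 10), (9, 13), (10, 10), (10, 13), (13, 1), (13, 22), (14, 1), (14, 22), (15, 4), (15, 19), (16, 11), (16, 12), (17, 0), (18, 2), (18, 21), (19, 1), (19, 22)}; affine count = 29; |E(F_23)| = 30.

Discriminant check: Δ ∝ 4a³ + 27b² = 4·5³ + 27·16² = 4·125 + 27·256 ≡ 6 (mod 23). Nonzero ⇒ E is nonsingular.
For each x ∈ F_23, compute rhs = x³ + 5·x + 16 mod 23, then count y ∈ F_23 with y² ≡ rhs.
  x = 0: rhs = 16, matching y values: 4, 19 (2 points).
  x = 1: rhs = 22, matching y values: none (0 points).
  x = 2: rhs = 11, matching y values: none (0 points).
  x = 3: rhs = 12, matching y values: 9, 14 (2 points).
  x = 4: rhs = 8, matching y values: 10, 13 (2 points).
  x = 5: rhs = 5, matching y values: none (0 points).
  x = 6: rhs = 9, matching y values: 3, 20 (2 points).
  x = 7: rhs = 3, matching y values: 7, 16 (2 points).
  x = 8: rhs = 16, matching y values: 4, 19 (2 points).
  x = 9: rhs = 8, matching y values: 10, 13 (2 points).
  x = 10: rhs = 8, matching y values: 10, 13 (2 points).
  x = 11: rhs = 22, matching y values: none (0 points).
  x = 12: rhs = 10, matching y values: none (0 points).
  x = 13: rhs = 1, matching y values: 1, 22 (2 points).
  x = 14: rhs = 1, matching y values: 1, 22 (2 points).
  x = 15: rhs = 16, matching y values: 4, 19 (2 points).
  x = 16: rhs = 6, matching y values: 11, 12 (2 points).
  x = 17: rhs = 0, matching y values: 0 (1 points).
  x = 18: rhs = 4, matching y values: 2, 21 (2 points).
  x = 19: rhs = 1, matching y values: 1, 22 (2 points).
  x = 20: rhs = 20, matching y values: none (0 points).
  x = 21: rhs = 21, matching y values: none (0 points).
  x = 22: rhs = 10, matching y values: none (0 points).
Total affine count: 29.
Full point count |E(F_23)| = 29 + 1 = 30.
Hasse bound: |30 − (23+1)| = |6| = 6 ≤ 2√23 ≈ 9.5917 ✓.


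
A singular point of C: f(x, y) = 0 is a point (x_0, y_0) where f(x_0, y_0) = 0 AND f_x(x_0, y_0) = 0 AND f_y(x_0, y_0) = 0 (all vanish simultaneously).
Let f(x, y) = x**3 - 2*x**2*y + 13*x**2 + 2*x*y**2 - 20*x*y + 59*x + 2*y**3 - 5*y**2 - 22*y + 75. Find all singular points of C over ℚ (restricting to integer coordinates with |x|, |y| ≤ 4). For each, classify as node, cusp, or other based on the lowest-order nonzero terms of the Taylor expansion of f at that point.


Singular points: {(-3, 2)}; classification: cusp.

Compute partial derivatives:
  f_x = 3*x**2 - 4*x*y + 26*x + 2*y**2 - 20*y + 59.
  f_y = -2*x**2 + 4*x*y - 20*x + 6*y**2 - 10*y - 22.
Scan x_0 ∈ {−4, ..., 4}. For each x_0, f_y(x_0, y) is a polynomial in y; find its integer roots y ∈ {−4, ..., 4}, then test f_x and f at those candidates.
  x = -4: f_y(-4, y) = 6*y**2 - 26*y + 26; no integer root y with |y| ≤ 4.
  x = -3: f_y(-3, y) = 6*y**2 - 22*y + 20; vanishes at y ∈ {2}. (-3, 2): f_x = 0, f = 0 — SINGULAR.
  x = -2: f_y(-2, y) = 6*y**2 - 18*y + 10; no integer root y with |y| ≤ 4.
  x = -1: f_y(-1, y) = 6*y**2 - 14*y - 4; no integer root y with |y| ≤ 4.
  x = 0: f_y(0, y) = 6*y**2 - 10*y - 22; no integer root y with |y| ≤ 4.
  x = 1: f_y(1, y) = 6*y**2 - 6*y - 44; no integer root y with |y| ≤ 4.
  x = 2: f_y(2, y) = 6*y**2 - 2*y - 70; no integer root y with |y| ≤ 4.
  x = 3: f_y(3, y) = 6*y**2 + 2*y - 100; no integer root y with |y| ≤ 4.
  x = 4: f_y(4, y) = 6*y**2 + 6*y - 134; no integer root y with |y| ≤ 4.
Only singular point on the grid: (-3, 2).
Classify: substitute x = -3 + u, y = 2 + v and expand: f = u**3 - 2*u**2*v + 2*u*v**2 + 2*v**3 + v**2.
No constant or linear terms (consistent with a singular point). Quadratic part: v**2. Cubic part: u**3 - 2*u**2*v + 2*u*v**2 + 2*v**3.
The quadratic part v**2 is a perfect square, so there is a single (double) tangent line v = 0, i.e. y = 2. Restricting the cubic part to that line (v = 0) leaves u**3 ≠ 0, so f is not divisible by v and the branch is v² ≈ -u**3 to lowest order — this is a cusp.
Classification: cusp.


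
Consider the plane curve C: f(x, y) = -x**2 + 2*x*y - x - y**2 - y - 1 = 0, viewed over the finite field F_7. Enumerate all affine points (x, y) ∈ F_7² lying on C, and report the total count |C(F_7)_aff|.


Affine F_7-points: {(0, 2), (0, 4), (2, 0), (2, 3), (3, 2), (3, 3), (4, 0)}; count = 7.

For each of the 49 pairs (x, y) ∈ F_7², evaluate f(x, y) mod 7. Record the zeros.
  x = 0: [0↦6, 1↦4, 2↦0, 3↦1, 4↦0, 5↦4, 6↦6]  zeros at y ∈ {2, 4}
  x = 1: [0↦4, 1↦4, 2↦2, 3↦5, 4↦6, 5↦5, 6↦2]  zeros at y ∈ ∅
  x = 2: [0↦0, 1↦2, 2↦2, 3↦0, 4↦3, 5↦4, 6↦3]  zeros at y ∈ {0, 3}
  x = 3: [0↦1, 1↦5, 2↦0, 3↦0, 4↦5, 5↦1, 6↦2]  zeros at y ∈ {2, 3}
  x = 4: [0↦0, 1↦6, 2↦3, 3↦5, 4↦5, 5↦3, 6↦6]  zeros at y ∈ {0}
  x = 5: [0↦4, 1↦5, 2↦4, 3↦1, 4↦3, 5↦3, 6↦1]  zeros at y ∈ ∅
  x = 6: [0↦6, 1↦2, 2↦3, 3↦2, 4↦6, 5↦1, 6↦1]  zeros at y ∈ ∅
Collecting zeros: affine points = {(0, 2), (0, 4), (2, 0), (2, 3), (3, 2), (3, 3), (4, 0)}.
Total count |C(F_7)_aff| = 7.


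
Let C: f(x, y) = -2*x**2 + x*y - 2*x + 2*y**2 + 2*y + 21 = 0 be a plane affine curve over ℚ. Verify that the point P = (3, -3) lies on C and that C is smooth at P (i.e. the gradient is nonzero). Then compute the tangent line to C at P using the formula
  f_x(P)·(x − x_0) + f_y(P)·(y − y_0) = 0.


Tangent line at P: -17*x - 7*y + 30 = 0.

Step 1: f(3, -3) = 0, so P lies on C.
Step 2: partial derivatives
  f_x(x, y) = -4*x + y - 2, f_y(x, y) = x + 4*y + 2.
  f_x(P) = -17, f_y(P) = -7 (gradient nonzero, so P is smooth).
Step 3: tangent line at P: -17·(x − 3) + -7·(y − -3) = 0.
Expanding: -17*x - 7*y + 30 = 0.


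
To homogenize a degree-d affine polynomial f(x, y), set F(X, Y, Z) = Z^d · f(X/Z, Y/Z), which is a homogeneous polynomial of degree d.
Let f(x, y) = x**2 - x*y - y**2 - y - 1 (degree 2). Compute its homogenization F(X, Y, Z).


F(X, Y, Z) = X**2 - X*Y - Y**2 - Y*Z - Z**2

deg(f) = 2.
Substitute x = X/Z, y = Y/Z into f, then multiply by Z^2.
  monomial 1·x^2·y^0 ↦ 1·X^2·Y^0·Z^0.
  monomial -1·x^1·y^1 ↦ -1·X^1·Y^1·Z^0.
  monomial -1·x^0·y^2 ↦ -1·X^0·Y^2·Z^0.
  monomial -1·x^0·y^1 ↦ -1·X^0·Y^1·Z^1.
  monomial -1·x^0·y^0 ↦ -1·X^0·Y^0·Z^2.
Collecting: F(X, Y, Z) = X**2 - X*Y - Y**2 - Y*Z - Z**2.


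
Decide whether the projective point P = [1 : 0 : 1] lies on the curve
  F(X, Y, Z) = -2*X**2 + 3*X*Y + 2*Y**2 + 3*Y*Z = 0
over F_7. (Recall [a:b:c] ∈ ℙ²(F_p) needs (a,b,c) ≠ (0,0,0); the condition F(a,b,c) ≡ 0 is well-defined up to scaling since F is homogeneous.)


F(1,0,1) ≡ 5 (mod 7); P is NOT on the curve.

Evaluate F(1, 0, 1) term-by-term (mod 7).
  -2*X**2 ↦ -2·1·1·1 = -2
  3*X*Y ↦ 3·1·0·1 = 0
  2*Y**2 ↦ 2·1·0·1 = 0
  3*Y*Z ↦ 3·1·0·1 = 0
Sum: F(1, 0, 1) = (-2) + (0) + (0) + (0) = -2.
Reducing mod 7: -2 ≡ 5 (mod 7).
Since F(a, b, c) ≡ 5 ≠ 0 (mod 7), P does NOT lie on the curve.


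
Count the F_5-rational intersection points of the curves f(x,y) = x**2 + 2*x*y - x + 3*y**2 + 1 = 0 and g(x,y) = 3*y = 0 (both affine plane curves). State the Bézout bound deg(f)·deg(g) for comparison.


Common zeros: ∅; count = 0; Bézout bound = 2.

deg(f) = 2, deg(g) = 1, so Bézout bound = 2.
Scan x ∈ F_5. For each x, list the y ∈ F_5 with f(x, y) ≡ 0 and those with g(x, y) ≡ 0 (mod 5); the common zeros in that column are the intersection.
  x = 0: f ≡ 0 at y ∈ ∅; g ≡ 0 at y ∈ {0}; common: ∅.
  x = 1: f ≡ 0 at y ∈ ∅; g ≡ 0 at y ∈ {0}; common: ∅.
  x = 2: f ≡ 0 at y ∈ {1}; g ≡ 0 at y ∈ {0}; common: ∅.
  x = 3: f ≡ 0 at y ∈ ∅; g ≡ 0 at y ∈ {0}; common: ∅.
  x = 4: f ≡ 0 at y ∈ ∅; g ≡ 0 at y ∈ {0}; common: ∅.
Collecting: common zeros = ∅, so the count is 0.
Comparison with the Bézout bound: 0 ≤ 2 = deg(f)·deg(g), as expected for curves with no common component (the affine F_5-count falls short of the bound because intersections may lie at infinity, over extension fields, or carry multiplicity).
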